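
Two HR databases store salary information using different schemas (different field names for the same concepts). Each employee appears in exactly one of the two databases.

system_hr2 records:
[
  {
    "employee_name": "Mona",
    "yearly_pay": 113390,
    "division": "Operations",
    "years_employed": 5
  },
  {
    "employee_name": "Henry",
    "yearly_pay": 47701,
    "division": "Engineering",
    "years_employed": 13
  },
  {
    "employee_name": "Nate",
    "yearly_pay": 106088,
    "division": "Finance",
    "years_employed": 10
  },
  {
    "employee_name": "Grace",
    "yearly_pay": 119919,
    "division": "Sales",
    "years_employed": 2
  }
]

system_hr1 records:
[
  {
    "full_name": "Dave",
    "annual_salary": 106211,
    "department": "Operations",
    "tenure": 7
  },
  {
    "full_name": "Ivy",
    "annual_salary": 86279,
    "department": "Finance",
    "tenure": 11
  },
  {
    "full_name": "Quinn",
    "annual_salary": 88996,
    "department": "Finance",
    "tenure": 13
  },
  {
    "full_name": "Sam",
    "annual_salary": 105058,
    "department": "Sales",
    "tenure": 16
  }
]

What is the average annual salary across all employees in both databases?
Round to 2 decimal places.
96705.25

Schema mapping: "yearly_pay" (system_hr2) = "annual_salary" (system_hr1) = annual salary

All salaries: [113390, 47701, 106088, 119919, 106211, 86279, 88996, 105058]
Sum: 773642
Count: 8
Average: 773642 / 8 = 96705.25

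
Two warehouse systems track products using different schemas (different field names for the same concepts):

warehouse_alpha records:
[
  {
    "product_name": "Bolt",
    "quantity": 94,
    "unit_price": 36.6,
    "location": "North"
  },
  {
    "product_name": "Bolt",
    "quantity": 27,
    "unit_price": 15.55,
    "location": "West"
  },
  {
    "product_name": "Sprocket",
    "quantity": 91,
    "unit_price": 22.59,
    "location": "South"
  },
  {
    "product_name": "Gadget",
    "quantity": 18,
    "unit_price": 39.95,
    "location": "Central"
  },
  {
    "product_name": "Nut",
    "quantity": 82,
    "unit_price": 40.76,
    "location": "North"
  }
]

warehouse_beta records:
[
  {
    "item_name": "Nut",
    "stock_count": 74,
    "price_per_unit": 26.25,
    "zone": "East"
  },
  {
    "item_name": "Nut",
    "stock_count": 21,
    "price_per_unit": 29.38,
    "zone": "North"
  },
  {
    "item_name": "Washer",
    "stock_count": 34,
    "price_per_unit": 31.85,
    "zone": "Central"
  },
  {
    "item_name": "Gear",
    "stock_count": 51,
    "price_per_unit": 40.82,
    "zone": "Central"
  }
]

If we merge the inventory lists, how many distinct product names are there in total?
6

Schema mapping: "product_name" (warehouse_alpha) = "item_name" (warehouse_beta) = product name

Products in warehouse_alpha: ['Bolt', 'Gadget', 'Nut', 'Sprocket']
Products in warehouse_beta: ['Gear', 'Nut', 'Washer']

Union (unique products): ['Bolt', 'Gadget', 'Gear', 'Nut', 'Sprocket', 'Washer']
Count: 6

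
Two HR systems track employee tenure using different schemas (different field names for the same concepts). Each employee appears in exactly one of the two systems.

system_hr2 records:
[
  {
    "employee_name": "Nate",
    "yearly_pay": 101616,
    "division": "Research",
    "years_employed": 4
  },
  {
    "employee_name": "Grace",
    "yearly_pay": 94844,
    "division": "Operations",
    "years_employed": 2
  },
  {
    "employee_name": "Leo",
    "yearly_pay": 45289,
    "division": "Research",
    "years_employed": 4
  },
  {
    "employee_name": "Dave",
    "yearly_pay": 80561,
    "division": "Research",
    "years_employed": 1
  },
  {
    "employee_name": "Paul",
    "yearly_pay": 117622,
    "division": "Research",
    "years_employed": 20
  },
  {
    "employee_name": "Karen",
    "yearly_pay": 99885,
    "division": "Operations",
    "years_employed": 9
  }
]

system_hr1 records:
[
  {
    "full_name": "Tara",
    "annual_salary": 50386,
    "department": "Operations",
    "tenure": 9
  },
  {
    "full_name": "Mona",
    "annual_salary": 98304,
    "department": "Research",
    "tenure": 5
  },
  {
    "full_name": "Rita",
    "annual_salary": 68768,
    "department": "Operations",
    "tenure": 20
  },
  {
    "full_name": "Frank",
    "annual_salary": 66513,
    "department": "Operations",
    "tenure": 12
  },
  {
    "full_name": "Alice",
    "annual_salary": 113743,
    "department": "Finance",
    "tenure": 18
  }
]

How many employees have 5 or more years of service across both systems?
7

Reconcile schemas: "years_employed" (system_hr2) = "tenure" (system_hr1) = years of service

From system_hr2: 2 employees with >= 5 years
From system_hr1: 5 employees with >= 5 years

Total: 2 + 5 = 7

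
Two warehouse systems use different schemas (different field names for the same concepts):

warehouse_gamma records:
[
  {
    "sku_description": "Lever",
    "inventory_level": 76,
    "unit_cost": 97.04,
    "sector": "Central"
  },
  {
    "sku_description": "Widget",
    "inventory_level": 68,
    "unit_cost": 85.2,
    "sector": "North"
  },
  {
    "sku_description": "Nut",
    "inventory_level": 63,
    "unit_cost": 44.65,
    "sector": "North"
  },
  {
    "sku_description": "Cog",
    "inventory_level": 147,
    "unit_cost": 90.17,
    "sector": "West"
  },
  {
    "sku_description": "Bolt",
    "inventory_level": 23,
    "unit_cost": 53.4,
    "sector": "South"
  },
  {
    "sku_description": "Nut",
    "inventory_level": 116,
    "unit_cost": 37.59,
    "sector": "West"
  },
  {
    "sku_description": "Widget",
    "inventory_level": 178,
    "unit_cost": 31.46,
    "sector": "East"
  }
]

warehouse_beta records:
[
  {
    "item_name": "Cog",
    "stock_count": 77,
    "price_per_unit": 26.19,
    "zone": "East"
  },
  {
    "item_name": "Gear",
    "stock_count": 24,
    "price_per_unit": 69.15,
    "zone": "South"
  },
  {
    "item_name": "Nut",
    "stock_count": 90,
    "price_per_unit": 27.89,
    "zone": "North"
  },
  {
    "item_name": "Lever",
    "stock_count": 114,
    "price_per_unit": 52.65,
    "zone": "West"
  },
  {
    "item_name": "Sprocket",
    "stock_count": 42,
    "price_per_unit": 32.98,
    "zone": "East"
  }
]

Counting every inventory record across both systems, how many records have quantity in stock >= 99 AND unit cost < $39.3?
2

Schema mappings:
- "inventory_level" (warehouse_gamma) = "stock_count" (warehouse_beta) = quantity
- "unit_cost" (warehouse_gamma) = "price_per_unit" (warehouse_beta) = unit cost

Records meeting both conditions in warehouse_gamma: 2
Records meeting both conditions in warehouse_beta: 0

Total: 2 + 0 = 2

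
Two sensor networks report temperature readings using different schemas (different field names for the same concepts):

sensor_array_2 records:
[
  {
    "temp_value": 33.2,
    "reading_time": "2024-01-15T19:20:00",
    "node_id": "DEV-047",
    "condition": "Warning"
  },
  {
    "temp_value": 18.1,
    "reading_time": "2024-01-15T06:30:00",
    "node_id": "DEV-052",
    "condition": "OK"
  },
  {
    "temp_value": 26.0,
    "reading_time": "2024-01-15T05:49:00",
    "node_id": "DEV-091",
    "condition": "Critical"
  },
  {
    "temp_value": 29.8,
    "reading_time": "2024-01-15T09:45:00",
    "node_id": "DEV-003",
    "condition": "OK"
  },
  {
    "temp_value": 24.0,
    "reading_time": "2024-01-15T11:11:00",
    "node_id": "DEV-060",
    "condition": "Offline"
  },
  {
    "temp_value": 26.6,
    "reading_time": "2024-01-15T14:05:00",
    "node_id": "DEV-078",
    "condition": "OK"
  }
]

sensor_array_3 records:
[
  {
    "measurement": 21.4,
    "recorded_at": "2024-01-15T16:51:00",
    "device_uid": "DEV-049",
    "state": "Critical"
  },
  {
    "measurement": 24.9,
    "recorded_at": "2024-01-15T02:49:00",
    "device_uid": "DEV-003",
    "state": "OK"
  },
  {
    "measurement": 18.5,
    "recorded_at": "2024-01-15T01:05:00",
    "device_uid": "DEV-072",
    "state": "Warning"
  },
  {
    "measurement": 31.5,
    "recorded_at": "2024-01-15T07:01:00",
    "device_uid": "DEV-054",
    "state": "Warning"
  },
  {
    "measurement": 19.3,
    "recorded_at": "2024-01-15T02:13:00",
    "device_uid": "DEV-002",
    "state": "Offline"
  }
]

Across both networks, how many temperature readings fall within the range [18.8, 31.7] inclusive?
8

Schema mapping: "temp_value" (sensor_array_2) = "measurement" (sensor_array_3) = temperature

Readings in [18.8, 31.7] from sensor_array_2: 4
Readings in [18.8, 31.7] from sensor_array_3: 4

Total count: 4 + 4 = 8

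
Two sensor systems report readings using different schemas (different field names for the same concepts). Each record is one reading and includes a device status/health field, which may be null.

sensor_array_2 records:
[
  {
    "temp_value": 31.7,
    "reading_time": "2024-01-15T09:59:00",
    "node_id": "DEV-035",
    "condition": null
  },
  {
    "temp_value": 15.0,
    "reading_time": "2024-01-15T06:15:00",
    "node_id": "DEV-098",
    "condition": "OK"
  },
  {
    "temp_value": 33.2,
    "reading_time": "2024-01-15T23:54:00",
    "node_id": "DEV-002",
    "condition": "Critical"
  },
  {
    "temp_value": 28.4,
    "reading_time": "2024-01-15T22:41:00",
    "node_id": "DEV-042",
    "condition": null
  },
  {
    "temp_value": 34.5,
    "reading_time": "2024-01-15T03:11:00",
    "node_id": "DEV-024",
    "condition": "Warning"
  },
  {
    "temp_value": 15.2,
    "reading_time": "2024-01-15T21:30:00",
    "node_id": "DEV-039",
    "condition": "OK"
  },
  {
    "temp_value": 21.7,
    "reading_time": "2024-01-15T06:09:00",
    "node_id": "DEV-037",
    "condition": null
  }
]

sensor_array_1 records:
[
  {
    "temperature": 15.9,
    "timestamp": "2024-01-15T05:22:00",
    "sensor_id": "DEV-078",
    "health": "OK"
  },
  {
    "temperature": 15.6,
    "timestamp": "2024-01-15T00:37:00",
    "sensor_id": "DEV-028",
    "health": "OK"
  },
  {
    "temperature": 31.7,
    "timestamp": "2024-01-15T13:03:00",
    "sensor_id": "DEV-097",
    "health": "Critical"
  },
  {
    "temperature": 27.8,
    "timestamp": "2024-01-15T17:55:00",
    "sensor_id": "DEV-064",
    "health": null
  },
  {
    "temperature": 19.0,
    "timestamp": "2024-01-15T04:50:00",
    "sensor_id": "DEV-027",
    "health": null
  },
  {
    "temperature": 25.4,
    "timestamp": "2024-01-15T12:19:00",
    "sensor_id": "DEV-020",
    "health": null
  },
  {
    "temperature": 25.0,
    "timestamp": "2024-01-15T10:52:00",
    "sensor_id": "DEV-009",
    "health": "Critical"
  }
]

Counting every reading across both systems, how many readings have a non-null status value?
8

Schema mapping: "condition" (sensor_array_2) = "health" (sensor_array_1) = status

Non-null in sensor_array_2: 4
Non-null in sensor_array_1: 4

Total non-null: 4 + 4 = 8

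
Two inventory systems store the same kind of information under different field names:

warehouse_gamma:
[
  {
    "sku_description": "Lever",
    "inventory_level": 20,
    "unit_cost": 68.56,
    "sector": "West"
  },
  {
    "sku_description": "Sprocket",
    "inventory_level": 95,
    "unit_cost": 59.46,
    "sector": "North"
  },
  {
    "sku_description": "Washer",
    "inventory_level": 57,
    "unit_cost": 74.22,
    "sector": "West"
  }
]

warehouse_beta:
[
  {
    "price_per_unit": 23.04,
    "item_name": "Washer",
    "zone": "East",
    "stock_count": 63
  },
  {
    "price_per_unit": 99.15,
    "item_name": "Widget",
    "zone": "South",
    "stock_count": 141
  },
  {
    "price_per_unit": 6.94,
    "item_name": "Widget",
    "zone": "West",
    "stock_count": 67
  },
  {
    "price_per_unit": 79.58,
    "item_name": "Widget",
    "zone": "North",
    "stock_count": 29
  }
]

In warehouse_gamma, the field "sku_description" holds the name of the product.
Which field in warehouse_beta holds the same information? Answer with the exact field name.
item_name

In warehouse_gamma, "sku_description" holds the name of the product.
The fields in warehouse_beta are: "price_per_unit", "item_name", "zone", "stock_count".
"item_name" is the match: the name refers to the same concept and its values are product-name strings (e.g. 'Washer', 'Widget').
The other fields ("price_per_unit", "zone", "stock_count") hold different kinds of data.

So "sku_description" in warehouse_gamma corresponds to "item_name" in warehouse_beta.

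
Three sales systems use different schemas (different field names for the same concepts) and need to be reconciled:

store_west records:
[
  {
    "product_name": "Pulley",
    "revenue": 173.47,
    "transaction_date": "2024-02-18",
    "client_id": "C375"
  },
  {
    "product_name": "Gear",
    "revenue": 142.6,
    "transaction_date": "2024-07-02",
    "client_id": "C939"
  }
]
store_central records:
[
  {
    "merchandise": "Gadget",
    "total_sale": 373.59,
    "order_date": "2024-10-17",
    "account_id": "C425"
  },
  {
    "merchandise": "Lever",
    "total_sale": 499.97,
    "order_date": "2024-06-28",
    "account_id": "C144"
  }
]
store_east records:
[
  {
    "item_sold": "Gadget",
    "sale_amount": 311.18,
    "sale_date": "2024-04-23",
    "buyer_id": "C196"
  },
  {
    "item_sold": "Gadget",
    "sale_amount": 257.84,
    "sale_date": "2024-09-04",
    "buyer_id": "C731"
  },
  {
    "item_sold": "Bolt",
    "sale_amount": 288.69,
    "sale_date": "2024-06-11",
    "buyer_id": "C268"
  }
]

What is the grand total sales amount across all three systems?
2047.34

Schema reconciliation - all amount fields map to sale amount:

store_west (revenue): 316.07
store_central (total_sale): 873.56
store_east (sale_amount): 857.71

Grand total: 2047.34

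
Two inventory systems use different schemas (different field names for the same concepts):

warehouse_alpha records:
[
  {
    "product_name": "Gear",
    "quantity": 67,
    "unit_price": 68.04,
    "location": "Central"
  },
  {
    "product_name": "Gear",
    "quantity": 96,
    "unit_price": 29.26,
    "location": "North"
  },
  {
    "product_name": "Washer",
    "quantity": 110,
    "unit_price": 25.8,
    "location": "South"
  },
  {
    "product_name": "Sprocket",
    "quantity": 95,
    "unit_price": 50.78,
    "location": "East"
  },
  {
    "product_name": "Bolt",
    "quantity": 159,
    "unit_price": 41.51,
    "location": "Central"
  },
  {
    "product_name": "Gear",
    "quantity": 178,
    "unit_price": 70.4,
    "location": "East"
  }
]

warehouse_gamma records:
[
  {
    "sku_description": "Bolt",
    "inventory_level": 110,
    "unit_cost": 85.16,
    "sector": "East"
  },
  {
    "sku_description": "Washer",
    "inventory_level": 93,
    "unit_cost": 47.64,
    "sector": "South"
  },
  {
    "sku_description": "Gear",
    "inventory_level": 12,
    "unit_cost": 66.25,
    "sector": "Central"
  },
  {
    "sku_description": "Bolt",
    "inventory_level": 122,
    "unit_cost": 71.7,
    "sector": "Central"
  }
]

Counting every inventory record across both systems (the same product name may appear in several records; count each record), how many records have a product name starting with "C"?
0

Schema mapping: "product_name" (warehouse_alpha) = "sku_description" (warehouse_gamma) = product name

Records with product name starting with "C" in warehouse_alpha: 0
Records with product name starting with "C" in warehouse_gamma: 0

Total: 0 + 0 = 0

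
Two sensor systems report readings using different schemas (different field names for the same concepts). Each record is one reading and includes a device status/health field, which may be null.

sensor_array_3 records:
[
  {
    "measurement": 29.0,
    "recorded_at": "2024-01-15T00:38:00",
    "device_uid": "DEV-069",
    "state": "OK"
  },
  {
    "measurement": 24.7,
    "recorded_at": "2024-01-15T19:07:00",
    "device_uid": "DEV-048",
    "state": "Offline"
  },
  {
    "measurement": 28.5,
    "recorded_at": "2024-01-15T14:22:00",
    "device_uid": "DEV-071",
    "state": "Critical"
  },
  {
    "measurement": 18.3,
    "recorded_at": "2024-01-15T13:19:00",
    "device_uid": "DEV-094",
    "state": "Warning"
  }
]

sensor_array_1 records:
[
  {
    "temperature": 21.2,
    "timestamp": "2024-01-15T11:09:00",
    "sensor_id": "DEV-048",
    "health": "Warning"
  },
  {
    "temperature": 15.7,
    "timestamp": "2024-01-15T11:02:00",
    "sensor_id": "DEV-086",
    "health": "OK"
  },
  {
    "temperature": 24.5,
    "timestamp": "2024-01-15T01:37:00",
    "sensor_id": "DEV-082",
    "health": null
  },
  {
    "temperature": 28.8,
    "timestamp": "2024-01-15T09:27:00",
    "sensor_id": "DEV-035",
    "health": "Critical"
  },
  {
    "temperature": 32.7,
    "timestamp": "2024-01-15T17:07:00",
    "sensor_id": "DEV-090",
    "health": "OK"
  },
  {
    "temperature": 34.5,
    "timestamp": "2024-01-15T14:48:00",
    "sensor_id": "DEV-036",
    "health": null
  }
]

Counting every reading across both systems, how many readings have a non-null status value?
8

Schema mapping: "state" (sensor_array_3) = "health" (sensor_array_1) = status

Non-null in sensor_array_3: 4
Non-null in sensor_array_1: 4

Total non-null: 4 + 4 = 8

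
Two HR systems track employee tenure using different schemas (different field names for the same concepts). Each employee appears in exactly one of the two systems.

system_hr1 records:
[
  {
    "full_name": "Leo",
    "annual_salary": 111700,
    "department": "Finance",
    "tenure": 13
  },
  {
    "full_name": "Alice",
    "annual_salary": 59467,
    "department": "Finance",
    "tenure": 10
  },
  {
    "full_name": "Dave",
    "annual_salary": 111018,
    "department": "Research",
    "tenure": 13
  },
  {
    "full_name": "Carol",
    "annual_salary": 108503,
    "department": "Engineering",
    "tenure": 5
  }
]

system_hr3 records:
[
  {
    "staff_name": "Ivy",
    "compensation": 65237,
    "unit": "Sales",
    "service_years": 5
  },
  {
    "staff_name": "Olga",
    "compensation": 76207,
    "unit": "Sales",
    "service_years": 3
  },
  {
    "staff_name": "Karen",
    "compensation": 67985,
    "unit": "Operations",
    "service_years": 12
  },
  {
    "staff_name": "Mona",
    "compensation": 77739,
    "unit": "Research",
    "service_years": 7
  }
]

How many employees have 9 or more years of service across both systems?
4

Reconcile schemas: "tenure" (system_hr1) = "service_years" (system_hr3) = years of service

From system_hr1: 3 employees with >= 9 years
From system_hr3: 1 employees with >= 9 years

Total: 3 + 1 = 4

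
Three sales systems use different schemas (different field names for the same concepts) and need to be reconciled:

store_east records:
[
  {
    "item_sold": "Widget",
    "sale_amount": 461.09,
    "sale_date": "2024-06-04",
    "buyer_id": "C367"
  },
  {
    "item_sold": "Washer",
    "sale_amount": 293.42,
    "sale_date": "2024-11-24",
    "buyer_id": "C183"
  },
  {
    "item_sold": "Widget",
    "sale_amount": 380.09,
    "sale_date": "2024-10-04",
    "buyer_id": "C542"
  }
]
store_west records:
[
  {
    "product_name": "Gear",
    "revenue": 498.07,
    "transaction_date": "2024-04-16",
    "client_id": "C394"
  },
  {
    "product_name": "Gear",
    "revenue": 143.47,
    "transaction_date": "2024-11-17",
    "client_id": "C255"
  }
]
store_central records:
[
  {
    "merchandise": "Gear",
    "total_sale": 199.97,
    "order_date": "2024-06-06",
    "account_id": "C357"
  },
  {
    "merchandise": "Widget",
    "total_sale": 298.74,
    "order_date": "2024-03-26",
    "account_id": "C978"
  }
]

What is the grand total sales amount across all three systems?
2274.85

Schema reconciliation - all amount fields map to sale amount:

store_east (sale_amount): 1134.6
store_west (revenue): 641.54
store_central (total_sale): 498.71

Grand total: 2274.85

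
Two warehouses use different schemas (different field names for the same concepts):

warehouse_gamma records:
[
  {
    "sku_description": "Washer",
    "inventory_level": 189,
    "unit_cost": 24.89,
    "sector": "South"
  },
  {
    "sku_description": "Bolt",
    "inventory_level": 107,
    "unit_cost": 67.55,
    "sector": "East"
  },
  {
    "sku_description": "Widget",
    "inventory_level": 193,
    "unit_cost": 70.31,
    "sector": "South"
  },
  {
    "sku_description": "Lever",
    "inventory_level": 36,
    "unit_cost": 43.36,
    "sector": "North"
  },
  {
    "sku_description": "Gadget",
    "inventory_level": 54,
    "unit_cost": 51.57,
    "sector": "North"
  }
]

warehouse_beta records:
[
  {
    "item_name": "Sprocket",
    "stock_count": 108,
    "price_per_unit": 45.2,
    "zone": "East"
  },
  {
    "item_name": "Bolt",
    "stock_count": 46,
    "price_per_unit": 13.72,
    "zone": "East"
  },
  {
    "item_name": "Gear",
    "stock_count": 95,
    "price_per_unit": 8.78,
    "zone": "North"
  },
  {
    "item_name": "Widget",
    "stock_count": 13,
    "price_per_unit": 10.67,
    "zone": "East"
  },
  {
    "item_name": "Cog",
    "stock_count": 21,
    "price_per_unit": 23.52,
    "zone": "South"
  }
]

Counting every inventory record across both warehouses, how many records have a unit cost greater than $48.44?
3

Schema mapping: "unit_cost" (warehouse_gamma) = "price_per_unit" (warehouse_beta) = unit cost

Records > $48.44 in warehouse_gamma: 3
Records > $48.44 in warehouse_beta: 0

Total count: 3 + 0 = 3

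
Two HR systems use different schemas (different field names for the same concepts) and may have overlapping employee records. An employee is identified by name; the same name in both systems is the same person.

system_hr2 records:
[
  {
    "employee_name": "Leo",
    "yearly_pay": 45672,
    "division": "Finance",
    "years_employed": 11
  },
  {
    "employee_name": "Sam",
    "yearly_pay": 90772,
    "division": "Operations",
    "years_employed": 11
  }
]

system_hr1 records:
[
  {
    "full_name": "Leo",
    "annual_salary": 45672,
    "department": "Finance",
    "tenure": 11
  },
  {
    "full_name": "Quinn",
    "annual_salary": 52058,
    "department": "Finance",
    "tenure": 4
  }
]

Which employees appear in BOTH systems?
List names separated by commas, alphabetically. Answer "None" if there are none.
Leo

Schema mapping: "employee_name" (system_hr2) = "full_name" (system_hr1) = employee name

Names in system_hr2: ['Leo', 'Sam']
Names in system_hr1: ['Leo', 'Quinn']

Intersection: ['Leo']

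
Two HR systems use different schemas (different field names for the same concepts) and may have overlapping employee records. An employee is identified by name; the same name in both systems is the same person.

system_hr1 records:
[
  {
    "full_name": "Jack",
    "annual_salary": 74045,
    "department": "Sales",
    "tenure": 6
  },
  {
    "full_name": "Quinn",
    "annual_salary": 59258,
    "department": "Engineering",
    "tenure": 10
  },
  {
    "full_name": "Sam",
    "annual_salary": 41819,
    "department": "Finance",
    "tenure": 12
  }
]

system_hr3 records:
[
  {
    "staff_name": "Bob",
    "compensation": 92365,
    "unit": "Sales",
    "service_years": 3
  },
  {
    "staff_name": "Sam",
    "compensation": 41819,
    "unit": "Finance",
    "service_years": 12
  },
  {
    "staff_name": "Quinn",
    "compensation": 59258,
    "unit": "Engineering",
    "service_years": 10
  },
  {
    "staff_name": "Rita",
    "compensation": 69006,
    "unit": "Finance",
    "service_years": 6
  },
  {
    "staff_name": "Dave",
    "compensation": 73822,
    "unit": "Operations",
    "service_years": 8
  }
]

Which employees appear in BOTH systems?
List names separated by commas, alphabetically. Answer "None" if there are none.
Quinn, Sam

Schema mapping: "full_name" (system_hr1) = "staff_name" (system_hr3) = employee name

Names in system_hr1: ['Jack', 'Quinn', 'Sam']
Names in system_hr3: ['Bob', 'Dave', 'Quinn', 'Rita', 'Sam']

Intersection: ['Quinn', 'Sam']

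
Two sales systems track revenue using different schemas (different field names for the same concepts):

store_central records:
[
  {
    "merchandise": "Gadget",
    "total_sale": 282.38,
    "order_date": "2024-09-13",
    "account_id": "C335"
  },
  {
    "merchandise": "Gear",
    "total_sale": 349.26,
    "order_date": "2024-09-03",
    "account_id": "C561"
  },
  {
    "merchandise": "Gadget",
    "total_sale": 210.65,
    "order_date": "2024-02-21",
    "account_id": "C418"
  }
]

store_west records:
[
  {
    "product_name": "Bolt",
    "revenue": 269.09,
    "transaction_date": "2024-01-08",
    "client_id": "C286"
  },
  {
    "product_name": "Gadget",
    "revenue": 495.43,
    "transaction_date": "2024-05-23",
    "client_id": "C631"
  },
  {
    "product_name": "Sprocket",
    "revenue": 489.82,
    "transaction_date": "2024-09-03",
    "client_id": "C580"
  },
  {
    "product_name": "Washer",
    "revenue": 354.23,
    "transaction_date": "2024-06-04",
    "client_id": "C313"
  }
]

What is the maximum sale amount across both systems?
495.43

Reconcile: "total_sale" (store_central) = "revenue" (store_west) = sale amount

Maximum in store_central: 349.26
Maximum in store_west: 495.43

Overall maximum: max(349.26, 495.43) = 495.43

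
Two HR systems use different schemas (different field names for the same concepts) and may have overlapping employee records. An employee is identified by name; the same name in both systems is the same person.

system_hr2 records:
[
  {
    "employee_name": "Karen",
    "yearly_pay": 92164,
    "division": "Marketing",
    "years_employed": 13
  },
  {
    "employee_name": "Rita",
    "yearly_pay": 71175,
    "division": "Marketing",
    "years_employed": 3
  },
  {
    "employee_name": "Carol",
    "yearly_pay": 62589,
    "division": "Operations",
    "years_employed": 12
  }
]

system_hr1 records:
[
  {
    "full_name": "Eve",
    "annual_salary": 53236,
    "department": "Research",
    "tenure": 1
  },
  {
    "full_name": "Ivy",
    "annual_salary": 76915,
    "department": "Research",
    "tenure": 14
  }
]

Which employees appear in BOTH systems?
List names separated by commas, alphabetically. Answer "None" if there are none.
None

Schema mapping: "employee_name" (system_hr2) = "full_name" (system_hr1) = employee name

Names in system_hr2: ['Carol', 'Karen', 'Rita']
Names in system_hr1: ['Eve', 'Ivy']

Intersection: None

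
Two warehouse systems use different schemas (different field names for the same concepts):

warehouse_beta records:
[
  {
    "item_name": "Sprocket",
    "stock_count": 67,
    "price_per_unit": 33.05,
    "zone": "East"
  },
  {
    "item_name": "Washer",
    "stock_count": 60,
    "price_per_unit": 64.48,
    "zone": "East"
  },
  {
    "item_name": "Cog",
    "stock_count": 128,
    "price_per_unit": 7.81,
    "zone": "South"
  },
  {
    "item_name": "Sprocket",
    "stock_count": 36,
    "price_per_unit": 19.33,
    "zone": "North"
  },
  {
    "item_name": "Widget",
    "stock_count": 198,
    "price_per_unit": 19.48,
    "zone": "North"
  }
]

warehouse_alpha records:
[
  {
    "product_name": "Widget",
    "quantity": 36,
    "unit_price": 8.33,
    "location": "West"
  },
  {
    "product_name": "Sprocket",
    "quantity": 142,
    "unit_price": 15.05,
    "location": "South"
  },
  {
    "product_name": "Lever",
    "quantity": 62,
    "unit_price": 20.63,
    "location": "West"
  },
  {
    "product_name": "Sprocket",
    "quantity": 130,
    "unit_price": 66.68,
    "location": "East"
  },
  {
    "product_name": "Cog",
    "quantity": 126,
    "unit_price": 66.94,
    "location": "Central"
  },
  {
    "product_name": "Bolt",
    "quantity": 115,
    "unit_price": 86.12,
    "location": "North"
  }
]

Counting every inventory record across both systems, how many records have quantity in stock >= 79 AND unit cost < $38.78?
3

Schema mappings:
- "stock_count" (warehouse_beta) = "quantity" (warehouse_alpha) = quantity
- "price_per_unit" (warehouse_beta) = "unit_price" (warehouse_alpha) = unit cost

Records meeting both conditions in warehouse_beta: 2
Records meeting both conditions in warehouse_alpha: 1

Total: 2 + 1 = 3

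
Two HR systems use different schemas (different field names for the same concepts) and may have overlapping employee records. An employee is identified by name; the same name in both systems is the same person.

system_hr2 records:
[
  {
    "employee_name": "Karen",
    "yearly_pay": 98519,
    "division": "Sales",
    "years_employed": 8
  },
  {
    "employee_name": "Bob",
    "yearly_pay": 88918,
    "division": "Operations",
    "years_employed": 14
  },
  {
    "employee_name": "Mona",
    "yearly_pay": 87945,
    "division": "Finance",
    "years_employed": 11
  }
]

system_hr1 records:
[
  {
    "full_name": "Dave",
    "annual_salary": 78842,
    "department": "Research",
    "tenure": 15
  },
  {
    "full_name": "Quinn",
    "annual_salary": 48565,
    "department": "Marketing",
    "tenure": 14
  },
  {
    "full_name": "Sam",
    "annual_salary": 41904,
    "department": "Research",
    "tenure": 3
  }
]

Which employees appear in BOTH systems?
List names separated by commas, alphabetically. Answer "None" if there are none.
None

Schema mapping: "employee_name" (system_hr2) = "full_name" (system_hr1) = employee name

Names in system_hr2: ['Bob', 'Karen', 'Mona']
Names in system_hr1: ['Dave', 'Quinn', 'Sam']

Intersection: None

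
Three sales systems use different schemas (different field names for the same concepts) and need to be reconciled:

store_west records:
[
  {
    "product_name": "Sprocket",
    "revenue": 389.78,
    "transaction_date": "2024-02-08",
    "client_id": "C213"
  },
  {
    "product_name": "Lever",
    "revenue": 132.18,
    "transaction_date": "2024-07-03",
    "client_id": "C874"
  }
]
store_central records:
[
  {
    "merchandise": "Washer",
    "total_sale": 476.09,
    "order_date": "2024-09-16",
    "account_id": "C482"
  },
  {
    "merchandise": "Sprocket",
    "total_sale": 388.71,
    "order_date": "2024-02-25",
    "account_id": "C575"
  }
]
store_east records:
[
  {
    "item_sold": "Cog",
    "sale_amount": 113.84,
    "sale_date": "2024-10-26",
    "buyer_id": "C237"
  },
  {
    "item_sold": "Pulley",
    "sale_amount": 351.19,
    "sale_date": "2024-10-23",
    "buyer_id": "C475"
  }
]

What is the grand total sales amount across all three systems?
1851.79

Schema reconciliation - all amount fields map to sale amount:

store_west (revenue): 521.96
store_central (total_sale): 864.8
store_east (sale_amount): 465.03

Grand total: 1851.79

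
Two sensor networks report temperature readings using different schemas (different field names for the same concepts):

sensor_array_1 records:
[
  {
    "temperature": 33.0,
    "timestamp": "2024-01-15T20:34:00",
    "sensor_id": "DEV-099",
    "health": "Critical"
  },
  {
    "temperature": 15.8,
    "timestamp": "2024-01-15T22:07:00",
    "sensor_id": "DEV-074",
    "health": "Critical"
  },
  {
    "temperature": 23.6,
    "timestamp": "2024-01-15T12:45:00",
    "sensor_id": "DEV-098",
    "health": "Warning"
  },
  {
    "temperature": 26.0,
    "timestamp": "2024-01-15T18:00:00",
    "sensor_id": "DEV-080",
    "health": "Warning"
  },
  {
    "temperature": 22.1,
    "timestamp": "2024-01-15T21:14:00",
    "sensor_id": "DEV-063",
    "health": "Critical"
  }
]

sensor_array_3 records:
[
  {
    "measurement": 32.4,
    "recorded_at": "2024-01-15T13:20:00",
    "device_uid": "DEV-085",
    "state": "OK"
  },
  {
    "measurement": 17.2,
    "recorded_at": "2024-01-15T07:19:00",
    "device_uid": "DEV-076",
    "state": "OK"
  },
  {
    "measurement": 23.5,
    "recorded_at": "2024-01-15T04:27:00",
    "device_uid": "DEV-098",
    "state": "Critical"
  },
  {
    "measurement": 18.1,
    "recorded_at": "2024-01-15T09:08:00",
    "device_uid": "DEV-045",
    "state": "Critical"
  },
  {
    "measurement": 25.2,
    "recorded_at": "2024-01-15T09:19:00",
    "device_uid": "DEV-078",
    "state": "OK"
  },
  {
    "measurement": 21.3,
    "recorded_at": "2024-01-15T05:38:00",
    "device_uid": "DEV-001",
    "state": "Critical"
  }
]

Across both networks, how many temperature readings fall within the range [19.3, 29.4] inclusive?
6

Schema mapping: "temperature" (sensor_array_1) = "measurement" (sensor_array_3) = temperature

Readings in [19.3, 29.4] from sensor_array_1: 3
Readings in [19.3, 29.4] from sensor_array_3: 3

Total count: 3 + 3 = 6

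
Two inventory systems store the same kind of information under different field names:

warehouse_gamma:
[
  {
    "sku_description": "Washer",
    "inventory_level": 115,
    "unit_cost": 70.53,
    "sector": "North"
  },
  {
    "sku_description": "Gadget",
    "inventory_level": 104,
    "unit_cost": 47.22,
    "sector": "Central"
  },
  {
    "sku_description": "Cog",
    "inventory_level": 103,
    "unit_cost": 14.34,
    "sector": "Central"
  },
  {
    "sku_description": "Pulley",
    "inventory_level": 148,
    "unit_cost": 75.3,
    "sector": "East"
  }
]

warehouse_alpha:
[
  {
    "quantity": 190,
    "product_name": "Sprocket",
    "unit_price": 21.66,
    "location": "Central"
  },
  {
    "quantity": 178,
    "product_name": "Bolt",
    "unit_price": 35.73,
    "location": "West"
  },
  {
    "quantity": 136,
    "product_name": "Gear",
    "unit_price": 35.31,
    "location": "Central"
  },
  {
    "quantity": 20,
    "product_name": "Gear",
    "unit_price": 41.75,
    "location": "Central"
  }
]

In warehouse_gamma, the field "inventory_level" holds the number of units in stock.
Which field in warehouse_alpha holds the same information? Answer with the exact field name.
quantity

In warehouse_gamma, "inventory_level" holds the number of units in stock.
The fields in warehouse_alpha are: "quantity", "product_name", "unit_price", "location".
"quantity" is the match: the name refers to the same concept and its values are whole-number counts (e.g. 190, 178).
The other fields ("product_name", "unit_price", "location") hold different kinds of data.

So "inventory_level" in warehouse_gamma corresponds to "quantity" in warehouse_alpha.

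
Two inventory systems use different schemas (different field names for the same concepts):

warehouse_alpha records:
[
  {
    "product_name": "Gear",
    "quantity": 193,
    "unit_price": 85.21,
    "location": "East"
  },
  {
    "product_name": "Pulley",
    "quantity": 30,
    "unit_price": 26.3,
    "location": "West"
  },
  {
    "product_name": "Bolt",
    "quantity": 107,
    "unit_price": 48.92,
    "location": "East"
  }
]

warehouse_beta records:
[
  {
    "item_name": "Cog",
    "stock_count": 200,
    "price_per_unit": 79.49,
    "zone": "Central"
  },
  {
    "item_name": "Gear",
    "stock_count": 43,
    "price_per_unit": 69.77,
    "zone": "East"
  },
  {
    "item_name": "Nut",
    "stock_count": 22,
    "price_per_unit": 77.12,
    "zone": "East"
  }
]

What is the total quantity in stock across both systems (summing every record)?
595

To reconcile these schemas, identify the field holding the quantity in stock in each system:
1. In warehouse_alpha it is "quantity"
2. In warehouse_beta it is "stock_count"

From warehouse_alpha: 193 + 30 + 107 = 330
From warehouse_beta: 200 + 43 + 22 = 265

Total: 330 + 265 = 595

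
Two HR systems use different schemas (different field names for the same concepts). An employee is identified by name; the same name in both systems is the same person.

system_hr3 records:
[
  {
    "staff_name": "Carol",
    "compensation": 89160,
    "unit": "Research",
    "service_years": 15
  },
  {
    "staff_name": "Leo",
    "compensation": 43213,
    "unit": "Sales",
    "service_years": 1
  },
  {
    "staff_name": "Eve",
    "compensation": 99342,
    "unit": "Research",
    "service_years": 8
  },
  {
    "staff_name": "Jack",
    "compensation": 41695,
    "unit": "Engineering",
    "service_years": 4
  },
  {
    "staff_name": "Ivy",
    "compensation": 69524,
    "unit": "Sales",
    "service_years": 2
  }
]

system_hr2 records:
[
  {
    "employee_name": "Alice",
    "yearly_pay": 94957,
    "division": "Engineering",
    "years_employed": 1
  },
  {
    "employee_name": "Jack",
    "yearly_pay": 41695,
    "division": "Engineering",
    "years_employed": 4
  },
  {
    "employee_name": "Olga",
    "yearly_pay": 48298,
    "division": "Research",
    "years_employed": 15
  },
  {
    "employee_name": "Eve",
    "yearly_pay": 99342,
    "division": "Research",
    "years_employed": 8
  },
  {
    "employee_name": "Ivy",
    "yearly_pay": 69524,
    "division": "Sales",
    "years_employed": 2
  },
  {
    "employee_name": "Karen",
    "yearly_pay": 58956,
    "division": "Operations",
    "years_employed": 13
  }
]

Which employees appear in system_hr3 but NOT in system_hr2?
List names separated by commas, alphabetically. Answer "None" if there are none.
Carol, Leo

Schema mapping: "staff_name" (system_hr3) = "employee_name" (system_hr2) = employee name

Names in system_hr3: ['Carol', 'Eve', 'Ivy', 'Jack', 'Leo']
Names in system_hr2: ['Alice', 'Eve', 'Ivy', 'Jack', 'Karen', 'Olga']

In system_hr3 but not system_hr2: ['Carol', 'Leo']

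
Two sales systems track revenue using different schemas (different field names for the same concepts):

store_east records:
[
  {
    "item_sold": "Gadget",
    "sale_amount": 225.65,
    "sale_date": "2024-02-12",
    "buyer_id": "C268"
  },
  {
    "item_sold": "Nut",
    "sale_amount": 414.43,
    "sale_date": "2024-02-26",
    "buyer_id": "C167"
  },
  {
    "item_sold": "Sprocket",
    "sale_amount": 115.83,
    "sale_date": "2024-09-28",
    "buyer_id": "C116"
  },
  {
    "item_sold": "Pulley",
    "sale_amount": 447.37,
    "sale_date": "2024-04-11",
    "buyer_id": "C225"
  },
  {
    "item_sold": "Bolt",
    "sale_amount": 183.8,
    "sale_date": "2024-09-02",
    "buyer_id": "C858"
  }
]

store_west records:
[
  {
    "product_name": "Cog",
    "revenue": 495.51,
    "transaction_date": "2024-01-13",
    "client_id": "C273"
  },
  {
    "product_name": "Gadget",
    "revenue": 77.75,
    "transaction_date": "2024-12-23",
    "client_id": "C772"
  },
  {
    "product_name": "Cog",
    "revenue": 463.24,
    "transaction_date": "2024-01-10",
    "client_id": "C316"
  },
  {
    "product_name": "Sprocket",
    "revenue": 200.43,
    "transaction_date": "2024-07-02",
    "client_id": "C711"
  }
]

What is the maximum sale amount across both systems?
495.51

Reconcile: "sale_amount" (store_east) = "revenue" (store_west) = sale amount

Maximum in store_east: 447.37
Maximum in store_west: 495.51

Overall maximum: max(447.37, 495.51) = 495.51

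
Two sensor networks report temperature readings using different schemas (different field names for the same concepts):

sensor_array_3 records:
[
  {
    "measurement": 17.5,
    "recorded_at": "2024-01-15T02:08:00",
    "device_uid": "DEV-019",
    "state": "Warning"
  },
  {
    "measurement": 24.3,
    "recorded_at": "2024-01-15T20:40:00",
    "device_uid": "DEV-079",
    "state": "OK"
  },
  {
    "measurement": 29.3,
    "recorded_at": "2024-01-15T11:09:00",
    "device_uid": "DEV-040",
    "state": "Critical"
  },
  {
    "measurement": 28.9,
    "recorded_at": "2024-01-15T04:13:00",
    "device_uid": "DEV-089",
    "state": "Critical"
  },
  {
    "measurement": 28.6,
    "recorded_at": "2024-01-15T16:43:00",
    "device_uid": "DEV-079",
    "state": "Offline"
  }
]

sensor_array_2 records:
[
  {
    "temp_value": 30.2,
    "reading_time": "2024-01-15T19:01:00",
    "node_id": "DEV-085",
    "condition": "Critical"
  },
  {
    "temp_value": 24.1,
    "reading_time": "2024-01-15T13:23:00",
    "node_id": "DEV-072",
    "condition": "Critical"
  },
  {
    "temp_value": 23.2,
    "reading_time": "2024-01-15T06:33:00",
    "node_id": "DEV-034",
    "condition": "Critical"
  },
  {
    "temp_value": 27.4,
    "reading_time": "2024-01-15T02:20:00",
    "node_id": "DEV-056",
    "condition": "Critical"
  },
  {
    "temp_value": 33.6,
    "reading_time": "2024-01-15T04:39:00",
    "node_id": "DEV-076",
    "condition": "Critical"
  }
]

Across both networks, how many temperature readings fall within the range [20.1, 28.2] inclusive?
4

Schema mapping: "measurement" (sensor_array_3) = "temp_value" (sensor_array_2) = temperature

Readings in [20.1, 28.2] from sensor_array_3: 1
Readings in [20.1, 28.2] from sensor_array_2: 3

Total count: 1 + 3 = 4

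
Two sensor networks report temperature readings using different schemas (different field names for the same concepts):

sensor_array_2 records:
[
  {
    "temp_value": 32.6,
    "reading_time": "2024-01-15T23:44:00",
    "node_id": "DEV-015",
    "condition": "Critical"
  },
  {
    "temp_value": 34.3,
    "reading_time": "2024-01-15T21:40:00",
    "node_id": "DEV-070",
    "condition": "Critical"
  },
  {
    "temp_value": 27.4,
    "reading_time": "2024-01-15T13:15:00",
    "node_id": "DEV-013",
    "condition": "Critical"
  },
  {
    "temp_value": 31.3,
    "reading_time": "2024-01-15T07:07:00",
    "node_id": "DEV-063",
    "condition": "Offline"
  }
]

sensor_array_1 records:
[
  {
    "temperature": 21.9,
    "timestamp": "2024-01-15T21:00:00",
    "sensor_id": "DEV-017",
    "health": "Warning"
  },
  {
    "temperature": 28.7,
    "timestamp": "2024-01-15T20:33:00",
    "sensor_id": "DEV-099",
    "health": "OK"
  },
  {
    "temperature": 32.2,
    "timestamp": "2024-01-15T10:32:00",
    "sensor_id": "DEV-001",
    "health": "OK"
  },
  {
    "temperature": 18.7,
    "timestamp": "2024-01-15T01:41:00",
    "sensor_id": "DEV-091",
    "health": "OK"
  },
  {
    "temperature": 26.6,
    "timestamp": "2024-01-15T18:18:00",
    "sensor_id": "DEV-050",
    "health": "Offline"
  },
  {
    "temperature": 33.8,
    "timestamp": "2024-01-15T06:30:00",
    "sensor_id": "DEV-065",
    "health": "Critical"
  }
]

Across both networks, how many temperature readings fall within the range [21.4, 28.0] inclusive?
3

Schema mapping: "temp_value" (sensor_array_2) = "temperature" (sensor_array_1) = temperature

Readings in [21.4, 28.0] from sensor_array_2: 1
Readings in [21.4, 28.0] from sensor_array_1: 2

Total count: 1 + 2 = 3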